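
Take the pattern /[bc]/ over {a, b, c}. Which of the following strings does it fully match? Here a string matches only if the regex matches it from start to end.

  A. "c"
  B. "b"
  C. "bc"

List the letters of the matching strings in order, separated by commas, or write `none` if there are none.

A. "c" → match
B. "b" → match
C. "bc" → no match

A, B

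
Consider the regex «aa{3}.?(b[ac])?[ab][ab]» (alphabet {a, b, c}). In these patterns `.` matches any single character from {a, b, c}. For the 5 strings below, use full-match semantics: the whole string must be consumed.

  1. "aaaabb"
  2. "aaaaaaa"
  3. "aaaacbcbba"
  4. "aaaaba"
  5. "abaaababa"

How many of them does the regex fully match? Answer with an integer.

1 → match
2 → match
3 → no match
4 → match
5 → no match — must start with "aa"
Total matched: 3

3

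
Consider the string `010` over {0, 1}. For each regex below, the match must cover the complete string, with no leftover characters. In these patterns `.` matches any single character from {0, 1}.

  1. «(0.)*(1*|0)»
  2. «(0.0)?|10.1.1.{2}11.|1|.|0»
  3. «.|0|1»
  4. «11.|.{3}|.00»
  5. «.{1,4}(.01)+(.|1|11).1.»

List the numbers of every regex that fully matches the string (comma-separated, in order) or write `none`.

1, 2, 4

1 → match
2 → match
3 → no match
4 → match
5 → no match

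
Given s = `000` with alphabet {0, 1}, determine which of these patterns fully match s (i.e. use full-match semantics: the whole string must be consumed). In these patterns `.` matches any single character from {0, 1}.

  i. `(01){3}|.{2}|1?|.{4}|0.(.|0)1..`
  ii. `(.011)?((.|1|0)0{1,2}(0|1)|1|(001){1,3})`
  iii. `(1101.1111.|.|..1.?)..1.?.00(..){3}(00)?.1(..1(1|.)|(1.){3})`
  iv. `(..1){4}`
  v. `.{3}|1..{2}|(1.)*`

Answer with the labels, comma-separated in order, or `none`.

i → no match
ii → match
iii → no match
iv → no match — must end with `1`
v → match

ii, v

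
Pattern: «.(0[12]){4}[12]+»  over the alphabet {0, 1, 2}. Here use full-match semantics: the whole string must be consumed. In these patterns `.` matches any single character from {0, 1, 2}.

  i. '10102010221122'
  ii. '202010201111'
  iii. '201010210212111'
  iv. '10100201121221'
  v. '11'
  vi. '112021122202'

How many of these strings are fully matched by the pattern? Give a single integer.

i → match
ii → match
iii → no match
iv → no match
v → no match
vi → no match
Total matched: 2

2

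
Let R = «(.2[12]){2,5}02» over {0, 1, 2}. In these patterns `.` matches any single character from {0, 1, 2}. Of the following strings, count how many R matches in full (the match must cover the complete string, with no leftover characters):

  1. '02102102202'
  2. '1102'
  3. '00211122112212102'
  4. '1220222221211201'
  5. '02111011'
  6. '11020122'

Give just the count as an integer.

1 → match
2 → no match
3 → no match
4 → no match — must end with '02'
5 → no match — must end with '02'
6 → no match — must end with '02'
Total matched: 1

1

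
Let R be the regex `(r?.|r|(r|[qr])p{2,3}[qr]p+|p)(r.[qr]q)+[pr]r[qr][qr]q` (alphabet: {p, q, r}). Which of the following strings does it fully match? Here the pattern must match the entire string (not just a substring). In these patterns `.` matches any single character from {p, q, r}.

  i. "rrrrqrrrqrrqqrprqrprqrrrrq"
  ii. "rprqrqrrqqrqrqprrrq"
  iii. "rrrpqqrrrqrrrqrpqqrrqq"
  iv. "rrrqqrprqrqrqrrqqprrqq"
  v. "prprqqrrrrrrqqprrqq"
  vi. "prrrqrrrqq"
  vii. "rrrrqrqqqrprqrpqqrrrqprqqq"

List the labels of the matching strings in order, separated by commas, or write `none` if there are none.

i → match
ii → match
iii → no match
iv → match
v → no match
vi → match
vii → match

i, ii, iv, vi, vii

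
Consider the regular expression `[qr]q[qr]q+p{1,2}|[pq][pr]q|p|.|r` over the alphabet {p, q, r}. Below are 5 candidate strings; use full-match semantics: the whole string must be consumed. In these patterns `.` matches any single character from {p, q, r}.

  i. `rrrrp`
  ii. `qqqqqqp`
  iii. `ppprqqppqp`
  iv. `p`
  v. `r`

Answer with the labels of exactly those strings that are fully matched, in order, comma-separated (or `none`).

ii, iv, v

i. `rrrrp` → no match
ii. `qqqqqqp` → match
iii. `ppprqqppqp` → no match
iv. `p` → match
v. `r` → match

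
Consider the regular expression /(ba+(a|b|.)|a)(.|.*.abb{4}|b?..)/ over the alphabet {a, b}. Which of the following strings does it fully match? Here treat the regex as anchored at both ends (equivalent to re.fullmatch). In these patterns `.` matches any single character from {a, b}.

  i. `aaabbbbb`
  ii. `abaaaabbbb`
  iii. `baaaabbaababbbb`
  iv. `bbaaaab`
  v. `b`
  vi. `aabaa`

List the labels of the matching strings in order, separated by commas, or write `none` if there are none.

i → match
ii → no match
iii → no match
iv → no match
v → no match
vi → no match

i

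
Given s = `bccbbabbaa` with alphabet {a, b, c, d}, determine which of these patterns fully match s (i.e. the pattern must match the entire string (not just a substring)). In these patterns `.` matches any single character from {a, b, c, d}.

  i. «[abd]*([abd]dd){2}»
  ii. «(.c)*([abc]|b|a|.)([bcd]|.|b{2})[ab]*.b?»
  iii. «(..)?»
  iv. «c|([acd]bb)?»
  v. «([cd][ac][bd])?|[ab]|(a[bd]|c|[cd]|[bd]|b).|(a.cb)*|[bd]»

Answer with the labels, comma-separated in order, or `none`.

ii

i → no match — must end with `dd`
ii → match
iii → no match
iv → no match
v → no match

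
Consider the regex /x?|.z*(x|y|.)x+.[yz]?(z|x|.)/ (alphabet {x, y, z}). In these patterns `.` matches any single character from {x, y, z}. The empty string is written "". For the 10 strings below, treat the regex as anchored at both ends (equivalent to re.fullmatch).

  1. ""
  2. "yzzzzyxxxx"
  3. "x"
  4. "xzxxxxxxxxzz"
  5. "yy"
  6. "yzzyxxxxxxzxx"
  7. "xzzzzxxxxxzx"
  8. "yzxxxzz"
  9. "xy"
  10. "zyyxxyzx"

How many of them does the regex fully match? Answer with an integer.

6

1 → match
2 → match
3 → match
4 → match
5 → no match
6 → no match
7 → match
8 → match
9 → no match
10 → no match
Total matched: 6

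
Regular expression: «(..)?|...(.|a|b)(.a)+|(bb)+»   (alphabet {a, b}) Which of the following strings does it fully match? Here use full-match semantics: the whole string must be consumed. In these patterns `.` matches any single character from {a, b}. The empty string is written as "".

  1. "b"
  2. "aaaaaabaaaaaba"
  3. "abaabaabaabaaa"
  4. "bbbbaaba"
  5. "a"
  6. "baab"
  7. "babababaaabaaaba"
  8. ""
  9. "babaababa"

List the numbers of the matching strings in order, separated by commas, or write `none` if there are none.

1. "b" → no match
2 → match
3 → no match
4. "bbbbaaba" → match
5. "a" → no match
6. "baab" → no match
7 → match
8. "" → match
9. "babaababa" → no match

2, 4, 7, 8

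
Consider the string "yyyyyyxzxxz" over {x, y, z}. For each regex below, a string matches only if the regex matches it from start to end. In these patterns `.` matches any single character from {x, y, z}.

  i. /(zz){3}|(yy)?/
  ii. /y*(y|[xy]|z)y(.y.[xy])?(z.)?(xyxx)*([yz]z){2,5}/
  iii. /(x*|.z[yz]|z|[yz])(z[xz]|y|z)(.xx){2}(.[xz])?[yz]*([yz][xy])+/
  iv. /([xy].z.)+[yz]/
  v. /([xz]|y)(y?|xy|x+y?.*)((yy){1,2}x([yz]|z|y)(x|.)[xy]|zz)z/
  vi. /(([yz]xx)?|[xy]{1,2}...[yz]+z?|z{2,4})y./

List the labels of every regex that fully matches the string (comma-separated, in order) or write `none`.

v

i → no match
ii → no match
iii → no match
iv → no match
v → match
vi → no match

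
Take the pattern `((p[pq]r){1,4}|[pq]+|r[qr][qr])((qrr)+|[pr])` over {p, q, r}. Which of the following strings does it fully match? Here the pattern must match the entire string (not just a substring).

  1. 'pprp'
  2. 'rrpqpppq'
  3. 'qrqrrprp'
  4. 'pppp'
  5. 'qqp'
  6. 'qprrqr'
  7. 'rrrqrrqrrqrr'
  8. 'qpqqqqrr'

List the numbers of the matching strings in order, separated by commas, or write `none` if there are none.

1, 4, 5, 7, 8

1. 'pprp' → match
2. 'rrpqpppq' → no match
3. 'qrqrrprp' → no match
4. 'pppp' → match
5. 'qqp' → match
6. 'qprrqr' → no match
7. 'rrrqrrqrrqrr' → match
8. 'qpqqqqrr' → match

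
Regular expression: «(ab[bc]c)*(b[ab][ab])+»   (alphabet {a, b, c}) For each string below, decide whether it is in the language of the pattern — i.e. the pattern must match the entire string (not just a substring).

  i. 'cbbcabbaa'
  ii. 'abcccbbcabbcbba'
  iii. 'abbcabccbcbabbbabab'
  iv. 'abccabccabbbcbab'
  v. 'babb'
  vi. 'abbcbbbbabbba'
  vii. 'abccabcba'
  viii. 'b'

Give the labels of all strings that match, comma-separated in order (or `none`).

vi

i → no match
ii → no match
iii → no match
iv → no match
v → no match
vi → match
vii → no match
viii → no match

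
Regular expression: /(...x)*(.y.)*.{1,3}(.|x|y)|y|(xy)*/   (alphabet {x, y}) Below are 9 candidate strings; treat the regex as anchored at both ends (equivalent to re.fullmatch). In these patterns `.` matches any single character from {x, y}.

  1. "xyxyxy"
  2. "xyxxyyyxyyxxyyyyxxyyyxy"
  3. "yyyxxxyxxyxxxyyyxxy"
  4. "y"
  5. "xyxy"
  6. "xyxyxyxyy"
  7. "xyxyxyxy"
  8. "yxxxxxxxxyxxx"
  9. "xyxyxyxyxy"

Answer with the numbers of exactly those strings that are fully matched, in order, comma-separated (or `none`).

1 → match
2 → match
3 → match
4 → match
5 → match
6 → no match
7 → match
8 → match
9 → match

1, 2, 3, 4, 5, 7, 8, 9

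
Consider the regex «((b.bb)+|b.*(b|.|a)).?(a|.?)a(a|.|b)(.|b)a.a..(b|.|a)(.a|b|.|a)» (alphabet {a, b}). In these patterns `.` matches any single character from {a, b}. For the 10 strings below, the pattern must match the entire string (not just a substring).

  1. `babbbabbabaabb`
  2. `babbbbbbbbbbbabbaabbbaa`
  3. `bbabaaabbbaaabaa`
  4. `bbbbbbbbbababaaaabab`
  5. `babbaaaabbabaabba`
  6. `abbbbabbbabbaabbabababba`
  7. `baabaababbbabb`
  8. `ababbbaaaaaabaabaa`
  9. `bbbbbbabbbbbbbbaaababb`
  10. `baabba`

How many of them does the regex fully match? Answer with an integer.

1

1 → no match
2 → no match
3 → no match
4 → no match
5 → match
6 → no match — must start with `b`
7 → no match
8 → no match — must start with `b`
9 → no match
10 → no match
Total matched: 1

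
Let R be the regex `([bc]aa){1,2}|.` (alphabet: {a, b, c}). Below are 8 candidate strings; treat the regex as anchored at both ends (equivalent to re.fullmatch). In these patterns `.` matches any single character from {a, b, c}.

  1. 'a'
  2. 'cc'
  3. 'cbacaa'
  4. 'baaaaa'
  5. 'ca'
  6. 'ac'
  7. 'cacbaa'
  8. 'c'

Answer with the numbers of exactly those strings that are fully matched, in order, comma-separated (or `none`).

1 → match
2 → no match
3 → no match
4 → no match
5 → no match
6 → no match
7 → no match
8 → match

1, 8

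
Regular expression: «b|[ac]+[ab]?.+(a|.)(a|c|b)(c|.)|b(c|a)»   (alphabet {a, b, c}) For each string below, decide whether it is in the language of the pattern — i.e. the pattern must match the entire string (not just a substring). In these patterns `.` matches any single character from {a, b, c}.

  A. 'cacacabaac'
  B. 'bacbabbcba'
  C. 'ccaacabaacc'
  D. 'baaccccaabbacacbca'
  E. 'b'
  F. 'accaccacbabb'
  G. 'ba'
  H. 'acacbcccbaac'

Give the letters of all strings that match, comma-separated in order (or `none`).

A → match
B → no match
C → match
D → no match
E → match
F → match
G → match
H → match

A, C, E, F, G, H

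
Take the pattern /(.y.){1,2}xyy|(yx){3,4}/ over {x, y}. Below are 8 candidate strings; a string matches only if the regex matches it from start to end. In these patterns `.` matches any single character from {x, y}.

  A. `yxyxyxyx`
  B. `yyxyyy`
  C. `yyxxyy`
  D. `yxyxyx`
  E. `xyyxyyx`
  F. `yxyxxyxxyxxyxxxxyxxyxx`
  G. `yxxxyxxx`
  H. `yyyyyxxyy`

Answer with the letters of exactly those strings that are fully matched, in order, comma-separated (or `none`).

A, C, D, H

A → match
B → no match
C → match
D → match
E → no match
F → no match
G → no match
H → match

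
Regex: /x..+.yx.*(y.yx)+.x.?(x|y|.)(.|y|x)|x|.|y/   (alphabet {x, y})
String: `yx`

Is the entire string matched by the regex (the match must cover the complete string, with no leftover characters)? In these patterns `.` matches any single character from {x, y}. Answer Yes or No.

No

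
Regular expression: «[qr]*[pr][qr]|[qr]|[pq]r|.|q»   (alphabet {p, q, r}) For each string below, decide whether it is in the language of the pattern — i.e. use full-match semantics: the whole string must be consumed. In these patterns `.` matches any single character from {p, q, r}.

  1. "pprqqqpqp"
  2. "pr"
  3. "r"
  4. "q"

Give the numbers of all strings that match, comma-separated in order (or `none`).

2, 3, 4

1 → no match
2 → match
3 → match
4 → match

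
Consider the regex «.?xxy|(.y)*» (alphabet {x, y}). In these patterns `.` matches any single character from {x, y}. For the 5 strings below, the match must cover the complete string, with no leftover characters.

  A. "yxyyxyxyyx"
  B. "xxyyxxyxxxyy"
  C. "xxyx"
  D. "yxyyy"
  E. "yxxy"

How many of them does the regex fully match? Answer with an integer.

1

A → no match
B → no match
C → no match
D → no match
E → match
Total matched: 1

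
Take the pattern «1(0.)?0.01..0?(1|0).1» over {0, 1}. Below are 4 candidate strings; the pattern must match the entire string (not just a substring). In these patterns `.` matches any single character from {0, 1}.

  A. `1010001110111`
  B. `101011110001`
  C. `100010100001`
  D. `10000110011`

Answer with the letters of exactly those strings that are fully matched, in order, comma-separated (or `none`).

A, C

A → match
B → no match
C → match
D → no match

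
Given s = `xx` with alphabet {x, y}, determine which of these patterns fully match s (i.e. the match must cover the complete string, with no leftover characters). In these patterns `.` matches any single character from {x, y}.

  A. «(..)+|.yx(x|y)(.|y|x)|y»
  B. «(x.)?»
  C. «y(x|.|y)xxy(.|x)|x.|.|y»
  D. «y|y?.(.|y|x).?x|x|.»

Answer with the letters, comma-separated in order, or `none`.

A → match
B → match
C → match
D → no match

A, B, C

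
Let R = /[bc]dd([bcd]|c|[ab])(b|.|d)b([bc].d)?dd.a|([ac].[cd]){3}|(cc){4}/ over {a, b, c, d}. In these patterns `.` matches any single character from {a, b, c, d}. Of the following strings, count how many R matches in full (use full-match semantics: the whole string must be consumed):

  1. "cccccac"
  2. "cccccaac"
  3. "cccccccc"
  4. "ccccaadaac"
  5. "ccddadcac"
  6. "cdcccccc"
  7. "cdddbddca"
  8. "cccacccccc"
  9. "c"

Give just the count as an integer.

1 → no match
2 → no match
3 → match
4 → no match
5 → no match
6 → no match
7 → no match
8 → no match
9 → no match
Total matched: 1

1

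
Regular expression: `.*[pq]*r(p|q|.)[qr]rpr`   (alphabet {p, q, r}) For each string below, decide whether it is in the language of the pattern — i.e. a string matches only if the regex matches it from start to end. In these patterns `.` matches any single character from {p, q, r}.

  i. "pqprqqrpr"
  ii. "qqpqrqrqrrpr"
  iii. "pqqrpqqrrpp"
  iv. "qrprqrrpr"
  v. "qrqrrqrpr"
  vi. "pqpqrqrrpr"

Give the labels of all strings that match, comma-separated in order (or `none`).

i, ii, iv, v, vi

i → match
ii → match
iii → no match — must end with "rpr"
iv → match
v → match
vi → match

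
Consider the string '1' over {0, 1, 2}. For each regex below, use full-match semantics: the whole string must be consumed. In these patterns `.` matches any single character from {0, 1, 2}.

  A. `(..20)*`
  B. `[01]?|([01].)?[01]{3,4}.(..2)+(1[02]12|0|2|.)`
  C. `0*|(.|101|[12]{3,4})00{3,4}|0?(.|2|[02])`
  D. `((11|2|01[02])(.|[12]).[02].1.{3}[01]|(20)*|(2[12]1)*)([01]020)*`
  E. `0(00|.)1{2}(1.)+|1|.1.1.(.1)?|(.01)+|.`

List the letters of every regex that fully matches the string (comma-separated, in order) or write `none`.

B, C, E

A → no match
B → match
C → match
D → no match
E → match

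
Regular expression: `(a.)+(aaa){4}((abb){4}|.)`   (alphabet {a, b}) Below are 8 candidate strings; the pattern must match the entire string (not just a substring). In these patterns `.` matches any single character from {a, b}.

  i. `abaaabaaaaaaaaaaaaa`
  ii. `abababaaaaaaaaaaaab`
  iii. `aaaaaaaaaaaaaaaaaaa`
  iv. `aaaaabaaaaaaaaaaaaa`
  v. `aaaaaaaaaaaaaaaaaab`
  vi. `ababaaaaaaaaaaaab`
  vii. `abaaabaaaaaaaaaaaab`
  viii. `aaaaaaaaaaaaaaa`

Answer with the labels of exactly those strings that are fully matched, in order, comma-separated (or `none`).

i → match
ii → match
iii → match
iv → match
v → match
vi → match
vii → match
viii → match

i, ii, iii, iv, v, vi, vii, viii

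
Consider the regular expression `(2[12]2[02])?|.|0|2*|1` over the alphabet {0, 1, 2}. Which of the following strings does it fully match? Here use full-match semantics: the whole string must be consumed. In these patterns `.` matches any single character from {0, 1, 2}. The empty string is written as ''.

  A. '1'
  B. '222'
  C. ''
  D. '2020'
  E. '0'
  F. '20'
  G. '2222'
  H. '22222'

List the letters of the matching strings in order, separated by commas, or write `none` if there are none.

A → match
B → match
C → match
D → no match
E → match
F → no match
G → match
H → match

A, B, C, E, G, H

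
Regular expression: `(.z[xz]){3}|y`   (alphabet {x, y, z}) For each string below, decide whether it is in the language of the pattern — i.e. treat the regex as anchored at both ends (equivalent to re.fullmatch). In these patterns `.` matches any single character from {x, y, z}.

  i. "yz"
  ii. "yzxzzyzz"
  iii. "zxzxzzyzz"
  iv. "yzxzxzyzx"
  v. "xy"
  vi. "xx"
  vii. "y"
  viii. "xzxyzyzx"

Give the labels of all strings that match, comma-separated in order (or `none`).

i → no match
ii → no match
iii → no match
iv → no match
v → no match
vi → no match
vii → match
viii → no match

vii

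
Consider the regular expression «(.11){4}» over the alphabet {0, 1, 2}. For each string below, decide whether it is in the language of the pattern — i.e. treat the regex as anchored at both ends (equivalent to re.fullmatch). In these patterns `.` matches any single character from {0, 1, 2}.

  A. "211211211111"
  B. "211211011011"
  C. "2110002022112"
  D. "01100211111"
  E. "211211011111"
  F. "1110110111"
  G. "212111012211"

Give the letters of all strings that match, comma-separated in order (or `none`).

A, B, E

A. "211211211111" → match
B. "211211011011" → match
C → no match — must end with "11"
D. "01100211111" → no match
E. "211211011111" → match
F. "1110110111" → no match
G. "212111012211" → no match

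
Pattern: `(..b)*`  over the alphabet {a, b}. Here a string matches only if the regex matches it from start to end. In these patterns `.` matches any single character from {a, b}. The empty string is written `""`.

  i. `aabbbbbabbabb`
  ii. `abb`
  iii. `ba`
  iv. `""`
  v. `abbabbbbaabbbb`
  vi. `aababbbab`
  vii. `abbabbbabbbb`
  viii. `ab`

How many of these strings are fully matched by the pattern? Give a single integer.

i → no match
ii → match
iii → no match
iv → match
v → no match
vi → match
vii → match
viii → no match
Total matched: 4

4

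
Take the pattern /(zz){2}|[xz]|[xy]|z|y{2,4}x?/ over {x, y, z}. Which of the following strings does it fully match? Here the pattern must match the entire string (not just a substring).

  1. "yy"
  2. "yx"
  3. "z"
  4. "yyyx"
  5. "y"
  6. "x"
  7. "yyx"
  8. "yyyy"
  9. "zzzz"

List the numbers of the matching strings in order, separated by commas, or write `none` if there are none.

1, 3, 4, 5, 6, 7, 8, 9

1 → match
2 → no match
3 → match
4 → match
5 → match
6 → match
7 → match
8 → match
9 → match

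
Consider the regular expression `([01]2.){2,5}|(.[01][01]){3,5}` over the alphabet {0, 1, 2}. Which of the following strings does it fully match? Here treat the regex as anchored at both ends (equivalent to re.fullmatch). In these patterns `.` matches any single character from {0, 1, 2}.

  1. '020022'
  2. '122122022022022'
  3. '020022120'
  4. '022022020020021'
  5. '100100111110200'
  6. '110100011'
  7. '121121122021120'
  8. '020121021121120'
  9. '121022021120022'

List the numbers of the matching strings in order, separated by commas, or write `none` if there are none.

1 → match
2 → match
3 → match
4 → match
5 → match
6 → match
7 → match
8 → match
9 → match

1, 2, 3, 4, 5, 6, 7, 8, 9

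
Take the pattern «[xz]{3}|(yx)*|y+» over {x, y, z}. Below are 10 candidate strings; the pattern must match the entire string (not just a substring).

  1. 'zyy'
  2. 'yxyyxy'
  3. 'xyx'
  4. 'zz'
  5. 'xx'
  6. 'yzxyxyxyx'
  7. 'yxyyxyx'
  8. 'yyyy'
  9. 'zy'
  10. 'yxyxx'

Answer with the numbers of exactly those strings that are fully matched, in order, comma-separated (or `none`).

8

1 → no match
2 → no match
3 → no match
4 → no match
5 → no match
6 → no match
7 → no match
8 → match
9 → no match
10 → no match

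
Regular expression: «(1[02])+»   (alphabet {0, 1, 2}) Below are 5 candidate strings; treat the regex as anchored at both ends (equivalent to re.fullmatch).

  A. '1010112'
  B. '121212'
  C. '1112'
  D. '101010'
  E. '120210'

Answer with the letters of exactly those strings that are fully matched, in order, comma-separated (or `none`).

A → no match
B → match
C → no match
D → match
E → no match

B, D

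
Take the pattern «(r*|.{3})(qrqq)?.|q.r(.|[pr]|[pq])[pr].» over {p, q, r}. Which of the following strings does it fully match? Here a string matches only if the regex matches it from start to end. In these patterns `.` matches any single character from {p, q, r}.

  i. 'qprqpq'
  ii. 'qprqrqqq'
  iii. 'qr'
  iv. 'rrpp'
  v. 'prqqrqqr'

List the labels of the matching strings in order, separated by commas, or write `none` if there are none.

i → match
ii → match
iii → no match
iv → match
v → match

i, ii, iv, v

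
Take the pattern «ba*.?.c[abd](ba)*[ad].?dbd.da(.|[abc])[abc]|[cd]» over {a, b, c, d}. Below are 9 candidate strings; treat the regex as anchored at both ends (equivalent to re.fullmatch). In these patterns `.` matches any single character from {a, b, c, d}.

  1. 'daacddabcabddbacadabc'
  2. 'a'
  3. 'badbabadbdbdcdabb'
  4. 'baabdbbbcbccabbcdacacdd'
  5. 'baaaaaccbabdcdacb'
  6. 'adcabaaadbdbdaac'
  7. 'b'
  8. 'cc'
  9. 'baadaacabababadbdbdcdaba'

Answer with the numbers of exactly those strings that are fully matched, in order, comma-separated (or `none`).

1 → no match
2 → no match
3 → no match
4 → no match
5 → no match
6 → no match
7 → no match
8 → no match
9 → no match

none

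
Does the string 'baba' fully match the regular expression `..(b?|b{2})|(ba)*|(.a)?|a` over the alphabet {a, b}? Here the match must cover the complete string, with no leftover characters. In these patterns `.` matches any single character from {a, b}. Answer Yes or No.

Yes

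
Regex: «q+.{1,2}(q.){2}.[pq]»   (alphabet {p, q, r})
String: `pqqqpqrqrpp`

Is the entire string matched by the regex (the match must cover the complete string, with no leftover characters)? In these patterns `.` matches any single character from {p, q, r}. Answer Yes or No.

Every match must start with `q`, but `pqqqpqrqrpp` does not.

No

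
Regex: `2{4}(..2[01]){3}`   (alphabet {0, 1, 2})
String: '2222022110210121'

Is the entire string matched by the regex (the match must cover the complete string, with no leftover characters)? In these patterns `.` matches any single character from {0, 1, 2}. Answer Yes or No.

Yes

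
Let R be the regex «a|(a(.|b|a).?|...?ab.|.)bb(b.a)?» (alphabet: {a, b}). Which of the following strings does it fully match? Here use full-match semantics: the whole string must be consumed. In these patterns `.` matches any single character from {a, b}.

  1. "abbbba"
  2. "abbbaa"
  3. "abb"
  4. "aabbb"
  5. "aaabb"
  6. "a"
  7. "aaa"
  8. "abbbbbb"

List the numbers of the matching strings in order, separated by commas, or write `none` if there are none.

1 → match
2 → match
3 → match
4 → match
5 → match
6 → match
7 → no match
8 → no match

1, 2, 3, 4, 5, 6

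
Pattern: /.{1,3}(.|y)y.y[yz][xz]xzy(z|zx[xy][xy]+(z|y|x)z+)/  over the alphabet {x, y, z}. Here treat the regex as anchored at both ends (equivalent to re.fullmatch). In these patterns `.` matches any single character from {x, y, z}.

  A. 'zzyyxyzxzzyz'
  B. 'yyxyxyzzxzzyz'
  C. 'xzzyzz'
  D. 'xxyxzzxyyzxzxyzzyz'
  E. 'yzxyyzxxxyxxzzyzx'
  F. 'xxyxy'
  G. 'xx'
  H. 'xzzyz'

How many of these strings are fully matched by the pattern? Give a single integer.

A. 'zzyyxyzxzzyz' → no match
B → no match
C. 'xzzyzz' → no match
D → no match
E → no match — must end with 'z'
F. 'xxyxy' → no match — must end with 'z'
G. 'xx' → no match — must end with 'z'
H. 'xzzyz' → no match
Total matched: 0

0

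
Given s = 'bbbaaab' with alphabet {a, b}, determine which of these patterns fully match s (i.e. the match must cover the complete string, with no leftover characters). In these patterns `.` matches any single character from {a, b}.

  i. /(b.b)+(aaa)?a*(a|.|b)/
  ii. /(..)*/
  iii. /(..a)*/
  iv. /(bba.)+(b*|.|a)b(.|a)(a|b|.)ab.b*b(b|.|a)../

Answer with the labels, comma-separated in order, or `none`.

i

i → match
ii → no match
iii → no match
iv → no match — must start with 'bba'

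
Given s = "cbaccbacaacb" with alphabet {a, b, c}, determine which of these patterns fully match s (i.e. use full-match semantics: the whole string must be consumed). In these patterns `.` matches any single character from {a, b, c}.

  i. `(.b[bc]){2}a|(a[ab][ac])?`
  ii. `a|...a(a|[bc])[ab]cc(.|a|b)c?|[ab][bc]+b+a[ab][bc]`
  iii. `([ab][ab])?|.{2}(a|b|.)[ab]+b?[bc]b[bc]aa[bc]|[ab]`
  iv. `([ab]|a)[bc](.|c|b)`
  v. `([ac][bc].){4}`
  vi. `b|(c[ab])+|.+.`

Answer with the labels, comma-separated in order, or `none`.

v, vi

i → no match
ii → no match
iii → no match
iv → no match
v → match
vi → match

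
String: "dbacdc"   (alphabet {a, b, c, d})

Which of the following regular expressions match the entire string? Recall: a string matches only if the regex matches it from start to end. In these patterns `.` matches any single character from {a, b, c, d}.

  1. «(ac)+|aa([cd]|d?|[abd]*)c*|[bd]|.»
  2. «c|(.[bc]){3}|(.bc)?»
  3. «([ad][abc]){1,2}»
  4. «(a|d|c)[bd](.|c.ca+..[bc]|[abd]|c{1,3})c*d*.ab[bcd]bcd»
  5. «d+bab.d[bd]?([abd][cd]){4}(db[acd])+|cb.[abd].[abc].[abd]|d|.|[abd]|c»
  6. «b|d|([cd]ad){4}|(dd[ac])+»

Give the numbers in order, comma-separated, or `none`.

2

1 → no match
2 → match
3 → no match
4 → no match — must end with "bcd"
5 → no match
6 → no match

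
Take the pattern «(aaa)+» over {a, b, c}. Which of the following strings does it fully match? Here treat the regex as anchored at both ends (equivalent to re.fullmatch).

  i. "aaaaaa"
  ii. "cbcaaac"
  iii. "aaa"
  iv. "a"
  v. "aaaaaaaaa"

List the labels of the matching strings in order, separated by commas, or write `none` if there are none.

i, iii, v

i → match
ii → no match — must start with "aaa"
iii → match
iv → no match — must start with "aaa"
v → match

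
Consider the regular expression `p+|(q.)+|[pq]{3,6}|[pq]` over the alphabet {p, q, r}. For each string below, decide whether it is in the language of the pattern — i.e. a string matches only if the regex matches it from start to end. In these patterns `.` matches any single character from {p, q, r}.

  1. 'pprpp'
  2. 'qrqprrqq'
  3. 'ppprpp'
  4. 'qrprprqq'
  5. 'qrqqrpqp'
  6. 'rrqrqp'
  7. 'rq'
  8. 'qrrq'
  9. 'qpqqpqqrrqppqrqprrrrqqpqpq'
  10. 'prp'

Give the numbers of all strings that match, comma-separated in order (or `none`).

1 → no match
2 → no match
3 → no match
4 → no match
5 → no match
6 → no match
7 → no match
8 → no match
9 → no match
10 → no match

none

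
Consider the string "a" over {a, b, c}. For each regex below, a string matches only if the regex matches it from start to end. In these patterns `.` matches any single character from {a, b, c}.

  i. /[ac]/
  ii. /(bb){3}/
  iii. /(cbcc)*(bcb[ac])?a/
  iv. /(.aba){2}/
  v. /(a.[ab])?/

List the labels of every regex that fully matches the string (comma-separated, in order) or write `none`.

i → match
ii → no match — must start with "bb"
iii → match
iv → no match — must end with "aba"
v → no match

i, iii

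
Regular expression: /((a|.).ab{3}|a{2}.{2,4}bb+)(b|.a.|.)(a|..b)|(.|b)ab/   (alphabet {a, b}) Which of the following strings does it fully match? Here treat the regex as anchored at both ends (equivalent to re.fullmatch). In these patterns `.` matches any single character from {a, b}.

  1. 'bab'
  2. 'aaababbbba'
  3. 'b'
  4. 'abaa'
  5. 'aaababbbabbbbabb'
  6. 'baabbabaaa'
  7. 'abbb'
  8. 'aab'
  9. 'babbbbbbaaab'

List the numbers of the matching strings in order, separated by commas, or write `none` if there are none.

1 → match
2 → match
3 → no match
4 → no match
5 → no match
6 → no match
7 → no match
8 → match
9 → no match

1, 2, 8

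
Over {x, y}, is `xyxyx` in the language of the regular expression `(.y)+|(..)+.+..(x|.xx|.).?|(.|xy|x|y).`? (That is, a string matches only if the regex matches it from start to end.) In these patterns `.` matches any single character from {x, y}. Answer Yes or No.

No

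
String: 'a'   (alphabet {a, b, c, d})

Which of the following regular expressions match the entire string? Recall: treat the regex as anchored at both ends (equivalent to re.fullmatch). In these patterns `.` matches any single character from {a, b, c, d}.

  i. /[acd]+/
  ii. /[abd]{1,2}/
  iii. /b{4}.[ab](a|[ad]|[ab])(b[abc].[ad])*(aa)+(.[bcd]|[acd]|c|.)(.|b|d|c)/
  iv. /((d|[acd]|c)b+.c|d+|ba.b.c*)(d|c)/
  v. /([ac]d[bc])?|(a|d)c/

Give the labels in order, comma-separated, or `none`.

i, ii

i → match
ii → match
iii → no match — must start with 'b'
iv → no match
v → no match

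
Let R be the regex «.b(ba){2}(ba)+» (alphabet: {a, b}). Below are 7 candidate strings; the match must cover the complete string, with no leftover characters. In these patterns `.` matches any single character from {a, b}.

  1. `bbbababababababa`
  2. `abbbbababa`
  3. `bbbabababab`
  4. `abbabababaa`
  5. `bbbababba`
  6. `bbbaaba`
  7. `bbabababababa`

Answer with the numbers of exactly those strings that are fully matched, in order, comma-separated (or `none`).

1 → match
2 → no match
3 → no match — must end with `ba`
4 → no match — must end with `ba`
5 → no match
6 → no match
7 → no match

1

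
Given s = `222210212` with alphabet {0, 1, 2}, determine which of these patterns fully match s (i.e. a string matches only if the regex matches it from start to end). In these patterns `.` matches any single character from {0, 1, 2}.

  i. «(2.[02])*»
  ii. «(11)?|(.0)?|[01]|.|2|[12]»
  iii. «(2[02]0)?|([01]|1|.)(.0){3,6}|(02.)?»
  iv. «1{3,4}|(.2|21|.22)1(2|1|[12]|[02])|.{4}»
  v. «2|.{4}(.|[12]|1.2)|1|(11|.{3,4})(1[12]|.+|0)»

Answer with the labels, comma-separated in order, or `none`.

i, v

i → match
ii → no match
iii → no match
iv → no match
v → match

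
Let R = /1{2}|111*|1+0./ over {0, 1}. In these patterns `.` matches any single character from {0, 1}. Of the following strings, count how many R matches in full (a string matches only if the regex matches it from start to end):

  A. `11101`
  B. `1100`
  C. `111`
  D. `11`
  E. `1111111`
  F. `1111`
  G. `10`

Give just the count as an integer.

6

A → match
B → match
C → match
D → match
E → match
F → match
G → no match
Total matched: 6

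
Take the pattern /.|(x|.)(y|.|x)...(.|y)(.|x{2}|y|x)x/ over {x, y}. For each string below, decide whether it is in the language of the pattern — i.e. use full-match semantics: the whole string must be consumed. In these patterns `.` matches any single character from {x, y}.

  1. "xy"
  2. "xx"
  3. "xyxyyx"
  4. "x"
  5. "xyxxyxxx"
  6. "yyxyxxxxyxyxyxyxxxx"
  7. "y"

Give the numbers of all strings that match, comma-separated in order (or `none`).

1 → no match
2 → no match
3 → no match
4 → match
5 → match
6 → no match
7 → match

4, 5, 7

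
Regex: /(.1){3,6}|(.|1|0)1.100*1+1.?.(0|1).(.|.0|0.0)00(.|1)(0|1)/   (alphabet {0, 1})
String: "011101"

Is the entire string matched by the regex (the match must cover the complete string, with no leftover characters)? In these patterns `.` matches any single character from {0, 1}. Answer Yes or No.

Yes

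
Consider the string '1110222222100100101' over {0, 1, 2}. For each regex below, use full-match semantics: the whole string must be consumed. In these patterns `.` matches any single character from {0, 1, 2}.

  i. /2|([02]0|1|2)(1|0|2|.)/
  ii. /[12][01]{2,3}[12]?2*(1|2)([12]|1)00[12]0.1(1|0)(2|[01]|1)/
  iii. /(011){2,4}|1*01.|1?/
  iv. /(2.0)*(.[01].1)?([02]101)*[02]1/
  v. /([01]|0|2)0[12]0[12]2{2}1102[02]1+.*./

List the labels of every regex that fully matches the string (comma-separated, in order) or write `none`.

ii

i → no match
ii → match
iii → no match
iv → no match
v → no match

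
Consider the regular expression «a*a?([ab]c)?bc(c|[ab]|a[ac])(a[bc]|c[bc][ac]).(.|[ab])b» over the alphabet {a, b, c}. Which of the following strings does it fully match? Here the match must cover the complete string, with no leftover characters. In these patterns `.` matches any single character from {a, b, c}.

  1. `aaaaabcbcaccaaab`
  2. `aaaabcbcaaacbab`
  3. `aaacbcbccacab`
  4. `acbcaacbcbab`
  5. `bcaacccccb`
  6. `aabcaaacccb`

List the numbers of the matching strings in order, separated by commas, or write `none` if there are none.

1 → match
2 → match
3 → match
4 → match
5 → match
6 → match

1, 2, 3, 4, 5, 6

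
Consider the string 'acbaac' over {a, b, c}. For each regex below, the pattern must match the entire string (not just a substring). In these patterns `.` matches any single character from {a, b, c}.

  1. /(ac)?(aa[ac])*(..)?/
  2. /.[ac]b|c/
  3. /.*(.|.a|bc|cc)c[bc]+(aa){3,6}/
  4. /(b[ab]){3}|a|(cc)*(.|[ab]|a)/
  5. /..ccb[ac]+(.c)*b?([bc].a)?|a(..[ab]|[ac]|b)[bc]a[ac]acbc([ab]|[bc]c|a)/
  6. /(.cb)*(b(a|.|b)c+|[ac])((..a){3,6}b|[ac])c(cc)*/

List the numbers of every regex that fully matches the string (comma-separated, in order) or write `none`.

1 → no match
2 → no match
3 → no match — must end with 'aa'
4 → no match
5 → no match
6 → match

6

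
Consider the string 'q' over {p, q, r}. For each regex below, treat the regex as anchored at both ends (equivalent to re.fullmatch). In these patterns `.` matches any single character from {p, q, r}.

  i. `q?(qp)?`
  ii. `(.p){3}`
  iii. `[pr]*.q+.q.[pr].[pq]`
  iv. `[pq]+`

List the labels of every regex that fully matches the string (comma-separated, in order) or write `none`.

i → match
ii → no match — must end with 'p'
iii → no match
iv → match

i, iv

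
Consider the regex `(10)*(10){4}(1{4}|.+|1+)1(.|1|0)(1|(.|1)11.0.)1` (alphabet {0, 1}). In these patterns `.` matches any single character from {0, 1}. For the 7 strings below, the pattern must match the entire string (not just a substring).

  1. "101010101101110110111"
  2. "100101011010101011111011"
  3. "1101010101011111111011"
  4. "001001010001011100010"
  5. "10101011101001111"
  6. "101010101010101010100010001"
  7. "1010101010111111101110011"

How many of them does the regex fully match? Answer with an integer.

1 → no match
2 → no match
3 → no match
4 → no match — must end with "1"
5 → no match
6 → no match
7 → match
Total matched: 1

1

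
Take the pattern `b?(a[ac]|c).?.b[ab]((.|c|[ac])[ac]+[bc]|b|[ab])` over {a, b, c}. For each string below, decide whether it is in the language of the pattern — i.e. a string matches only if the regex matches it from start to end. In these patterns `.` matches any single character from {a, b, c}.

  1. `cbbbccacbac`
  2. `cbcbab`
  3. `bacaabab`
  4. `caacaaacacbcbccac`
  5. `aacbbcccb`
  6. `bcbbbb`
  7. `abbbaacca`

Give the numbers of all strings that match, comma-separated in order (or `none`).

2, 3, 5, 6

1 → no match
2 → match
3 → match
4 → no match
5 → match
6 → match
7 → no match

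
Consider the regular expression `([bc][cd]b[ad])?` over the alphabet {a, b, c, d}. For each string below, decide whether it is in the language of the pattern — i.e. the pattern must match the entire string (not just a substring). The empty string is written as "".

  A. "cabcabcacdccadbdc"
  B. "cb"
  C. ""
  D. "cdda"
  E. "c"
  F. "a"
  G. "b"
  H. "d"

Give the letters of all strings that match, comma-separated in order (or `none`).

C

A → no match
B → no match
C → match
D → no match
E → no match
F → no match
G → no match
H → no match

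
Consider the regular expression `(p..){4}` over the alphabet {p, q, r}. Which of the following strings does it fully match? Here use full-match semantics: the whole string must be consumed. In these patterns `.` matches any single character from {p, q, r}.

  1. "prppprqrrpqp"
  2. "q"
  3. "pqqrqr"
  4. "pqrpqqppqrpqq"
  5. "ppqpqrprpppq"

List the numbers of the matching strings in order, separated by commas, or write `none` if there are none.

1. "prppprqrrpqp" → no match
2. "q" → no match — must start with "p"
3. "pqqrqr" → no match
4 → no match
5. "ppqpqrprpppq" → match

5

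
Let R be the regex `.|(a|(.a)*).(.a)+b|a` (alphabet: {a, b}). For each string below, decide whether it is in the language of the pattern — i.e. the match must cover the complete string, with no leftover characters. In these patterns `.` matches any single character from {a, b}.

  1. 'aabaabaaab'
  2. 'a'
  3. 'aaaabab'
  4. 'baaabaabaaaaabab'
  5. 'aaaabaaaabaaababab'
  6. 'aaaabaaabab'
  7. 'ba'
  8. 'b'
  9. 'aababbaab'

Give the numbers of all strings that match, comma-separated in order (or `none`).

1, 2, 3, 4, 5, 6, 8

1 → match
2 → match
3 → match
4 → match
5 → match
6 → match
7 → no match
8 → match
9 → no match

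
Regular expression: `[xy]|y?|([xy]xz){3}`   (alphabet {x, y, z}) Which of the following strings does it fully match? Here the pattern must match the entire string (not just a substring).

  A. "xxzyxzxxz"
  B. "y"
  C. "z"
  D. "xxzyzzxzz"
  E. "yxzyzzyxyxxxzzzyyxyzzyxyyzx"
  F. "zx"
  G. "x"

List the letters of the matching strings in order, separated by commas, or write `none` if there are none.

A → match
B → match
C → no match
D → no match
E → no match
F → no match
G → match

A, B, G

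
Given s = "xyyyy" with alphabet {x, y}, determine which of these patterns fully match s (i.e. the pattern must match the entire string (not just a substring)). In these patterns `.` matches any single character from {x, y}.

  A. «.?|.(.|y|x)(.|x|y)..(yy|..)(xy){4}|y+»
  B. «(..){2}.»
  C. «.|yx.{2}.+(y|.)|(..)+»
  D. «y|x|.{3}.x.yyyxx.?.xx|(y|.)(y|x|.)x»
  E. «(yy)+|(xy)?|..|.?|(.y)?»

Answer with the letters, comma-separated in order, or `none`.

B

A → no match
B → match
C → no match
D → no match
E → no match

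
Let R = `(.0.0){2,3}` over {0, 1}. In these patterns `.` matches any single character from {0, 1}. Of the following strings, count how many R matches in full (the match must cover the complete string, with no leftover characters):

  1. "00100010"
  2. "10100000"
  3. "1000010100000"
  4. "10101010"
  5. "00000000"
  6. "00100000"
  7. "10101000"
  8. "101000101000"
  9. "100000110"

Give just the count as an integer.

7

1 → match
2 → match
3 → no match
4 → match
5 → match
6 → match
7 → match
8 → match
9 → no match
Total matched: 7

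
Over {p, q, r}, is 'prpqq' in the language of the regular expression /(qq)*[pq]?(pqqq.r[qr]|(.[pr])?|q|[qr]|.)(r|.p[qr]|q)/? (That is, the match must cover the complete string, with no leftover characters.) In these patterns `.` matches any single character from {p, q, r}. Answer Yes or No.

No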